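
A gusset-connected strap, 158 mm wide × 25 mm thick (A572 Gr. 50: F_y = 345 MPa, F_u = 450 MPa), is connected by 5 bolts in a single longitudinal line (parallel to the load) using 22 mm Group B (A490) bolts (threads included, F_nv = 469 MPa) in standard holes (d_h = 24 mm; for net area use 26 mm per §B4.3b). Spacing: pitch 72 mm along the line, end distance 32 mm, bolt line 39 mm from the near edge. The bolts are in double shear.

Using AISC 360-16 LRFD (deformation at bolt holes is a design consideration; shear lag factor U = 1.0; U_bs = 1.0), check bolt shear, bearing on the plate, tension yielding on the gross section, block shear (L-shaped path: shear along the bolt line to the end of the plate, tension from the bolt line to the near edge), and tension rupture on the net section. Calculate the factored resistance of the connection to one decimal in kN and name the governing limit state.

1113.8 kN (net-section rupture governs)

Bolt shear: A_b = π(22)²/4 = 380.13 mm². φR_n = 0.75 × 469 × 380.13 × 5 × 2 = 1337.1 kN.
Bearing (25 mm plate, F_u = 450 MPa): end bolts L_c = 32 − 24/2 = 20, R_n = min(1.2×20×25×450, 2.4×22×25×450) = 270 kN/bolt; interior L_c = 72 − 24 = 48, R_n = 594 kN/bolt. φR_n = 0.75 × (1×270 + 4×594) = 1984.5 kN.
Tension yield (gross): A_g = 158×25 = 3950 mm². φR_n = 0.90 × 345 × 3950 = 1226.5 kN.
Block shear: shear path 1×[32+4×72] = 1×320 mm, A_gv = 8000, A_nv = 1×(320 − 4.5×26)×25 = 5075 mm²; tension to near edge: (39 − 0.5×26)×25 = 650 mm². R_n = min(0.6×450×5075, 0.6×345×8000) + 1.0×450×650 = min(1370.3, 1656) + 292.5 = 1662.8 kN. φR_n = 0.75 × 1662.8 = 1247.1 kN.
Tension rupture (net): A_n = (158 − 1×26)×25 = 3300 mm² (U = 1.0, A_e = A_n). φR_n = 0.75 × 450 × 3300 = 1113.8 kN.
Governing: min(1337.1, 1984.5, 1226.5, 1247.1, 1113.8) = 1113.8 kN → net-section rupture.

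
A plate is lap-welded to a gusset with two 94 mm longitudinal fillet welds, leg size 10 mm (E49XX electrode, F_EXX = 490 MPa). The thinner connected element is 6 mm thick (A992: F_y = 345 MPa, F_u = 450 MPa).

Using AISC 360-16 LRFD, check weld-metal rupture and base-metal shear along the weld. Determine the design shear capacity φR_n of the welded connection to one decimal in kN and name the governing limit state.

228.4 kN (base-metal shear governs)

Weld metal: throat = 0.707×10 = 7.07 mm, L = 2×94 = 188 mm. φR_n = 0.75 × 0.6 × 490 × 7.07 × 188 = 293.1 kN.
Base metal shear (6 mm plate): yield φR_n = 1.0×0.6×345×6×188 = 233.5 kN; rupture φR_n = 0.75×0.6×450×6×188 = 228.4 kN; take 228.4 kN (rupture).
Governing: min(293.1, 228.4) = 228.4 kN → base-metal shear.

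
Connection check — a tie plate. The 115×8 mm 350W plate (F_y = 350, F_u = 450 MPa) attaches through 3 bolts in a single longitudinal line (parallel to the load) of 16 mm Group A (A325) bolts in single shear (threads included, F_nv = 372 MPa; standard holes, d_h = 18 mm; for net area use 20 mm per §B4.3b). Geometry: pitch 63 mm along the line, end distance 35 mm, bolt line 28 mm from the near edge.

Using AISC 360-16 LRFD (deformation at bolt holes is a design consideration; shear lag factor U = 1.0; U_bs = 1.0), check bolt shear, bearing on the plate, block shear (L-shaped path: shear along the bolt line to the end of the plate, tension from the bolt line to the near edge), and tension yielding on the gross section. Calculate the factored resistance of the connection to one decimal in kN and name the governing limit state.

Bolt shear: A_b = π(16)²/4 = 201.06 mm². φR_n = 0.75 × 372 × 201.06 × 3 × 1 = 168.3 kN.
Bearing (8 mm plate, F_u = 450 MPa): end bolts L_c = 35 − 18/2 = 26, R_n = min(1.2×26×8×450, 2.4×16×8×450) = 112.32 kN/bolt; interior L_c = 63 − 18 = 45, R_n = 138.24 kN/bolt. φR_n = 0.75 × (1×112.32 + 2×138.24) = 291.6 kN.
Block shear: shear path 1×[35+2×63] = 1×161 mm, A_gv = 1288, A_nv = 1×(161 − 2.5×20)×8 = 888 mm²; tension to near edge: (28 − 0.5×20)×8 = 144 mm². R_n = min(0.6×450×888, 0.6×350×1288) + 1.0×450×144 = min(239.76, 270.48) + 64.8 = 304.56 kN. φR_n = 0.75 × 304.56 = 228.4 kN.
Tension yield (gross): A_g = 115×8 = 920 mm². φR_n = 0.90 × 350 × 920 = 289.8 kN.
Governing: min(168.3, 291.6, 228.4, 289.8) = 168.3 kN → bolt shear.

168.3 kN (bolt shear governs)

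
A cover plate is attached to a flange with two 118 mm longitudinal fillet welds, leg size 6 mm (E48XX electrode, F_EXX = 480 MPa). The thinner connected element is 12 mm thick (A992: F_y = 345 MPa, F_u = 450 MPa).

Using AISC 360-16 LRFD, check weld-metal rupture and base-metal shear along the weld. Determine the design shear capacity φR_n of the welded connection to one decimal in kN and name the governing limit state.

216.2 kN (weld metal governs)

Weld metal: throat = 0.707×6 = 4.242 mm, L = 2×118 = 236 mm. φR_n = 0.75 × 0.6 × 480 × 4.242 × 236 = 216.2 kN.
Base metal shear (12 mm plate): yield φR_n = 1.0×0.6×345×12×236 = 586.2 kN; rupture φR_n = 0.75×0.6×450×12×236 = 573.5 kN; take 573.5 kN (rupture).
Governing: min(216.2, 573.5) = 216.2 kN → weld metal.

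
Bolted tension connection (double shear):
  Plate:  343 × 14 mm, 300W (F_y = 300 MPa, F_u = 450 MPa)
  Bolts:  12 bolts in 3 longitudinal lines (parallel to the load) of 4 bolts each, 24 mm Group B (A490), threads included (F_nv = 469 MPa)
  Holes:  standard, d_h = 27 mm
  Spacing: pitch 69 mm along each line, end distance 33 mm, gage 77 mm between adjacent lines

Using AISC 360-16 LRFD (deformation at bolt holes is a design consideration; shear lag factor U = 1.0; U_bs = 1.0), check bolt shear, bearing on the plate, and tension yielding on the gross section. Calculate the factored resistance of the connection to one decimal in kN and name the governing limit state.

Bolt shear: A_b = π(24)²/4 = 452.39 mm². φR_n = 0.75 × 469 × 452.39 × 12 × 2 = 3819.1 kN.
Bearing (14 mm plate, F_u = 450 MPa): end bolts L_c = 33 − 27/2 = 19.5, R_n = min(1.2×19.5×14×450, 2.4×24×14×450) = 147.42 kN/bolt; interior L_c = 69 − 27 = 42, R_n = 317.52 kN/bolt. φR_n = 0.75 × (3×147.42 + 9×317.52) = 2475.0 kN.
Tension yield (gross): A_g = 343×14 = 4802 mm². φR_n = 0.90 × 300 × 4802 = 1296.5 kN.
Governing: min(3819.1, 2475.0, 1296.5) = 1296.5 kN → gross-section yield.

1296.5 kN (gross-section yield governs)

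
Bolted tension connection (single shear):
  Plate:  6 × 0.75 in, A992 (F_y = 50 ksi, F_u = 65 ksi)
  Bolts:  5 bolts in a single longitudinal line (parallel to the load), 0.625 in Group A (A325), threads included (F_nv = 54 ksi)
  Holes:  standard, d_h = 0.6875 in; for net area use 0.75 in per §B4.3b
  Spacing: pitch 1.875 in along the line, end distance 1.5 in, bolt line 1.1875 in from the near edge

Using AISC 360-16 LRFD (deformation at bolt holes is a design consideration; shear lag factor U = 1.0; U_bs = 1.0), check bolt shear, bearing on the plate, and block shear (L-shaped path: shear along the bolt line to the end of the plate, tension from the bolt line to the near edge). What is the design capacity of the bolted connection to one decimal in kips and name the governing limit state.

Bolt shear: A_b = π(0.625)²/4 = 0.3068 in². φR_n = 0.75 × 54 × 0.3068 × 5 × 1 = 62.1 kips.
Bearing (0.75 in plate, F_u = 65 ksi): end bolts L_c = 1.5 − 0.6875/2 = 1.15625, R_n = min(1.2×1.15625×0.75×65, 2.4×0.625×0.75×65) = 67.641 kips/bolt; interior L_c = 1.875 − 0.6875 = 1.1875, R_n = 69.469 kips/bolt. φR_n = 0.75 × (1×67.641 + 4×69.469) = 259.1 kips.
Block shear: shear path 1×[1.5+4×1.875] = 1×9 in, A_gv = 6.75, A_nv = 1×(9 − 4.5×0.75)×0.75 = 4.2188 in²; tension to near edge: (1.1875 − 0.5×0.75)×0.75 = 0.60938 in². R_n = min(0.6×65×4.2188, 0.6×50×6.75) + 1.0×65×0.60938 = min(164.53, 202.5) + 39.61 = 204.14 kips. φR_n = 0.75 × 204.14 = 153.1 kips.
Governing: min(62.1, 259.1, 153.1) = 62.1 kips → bolt shear.

62.1 kips (bolt shear governs)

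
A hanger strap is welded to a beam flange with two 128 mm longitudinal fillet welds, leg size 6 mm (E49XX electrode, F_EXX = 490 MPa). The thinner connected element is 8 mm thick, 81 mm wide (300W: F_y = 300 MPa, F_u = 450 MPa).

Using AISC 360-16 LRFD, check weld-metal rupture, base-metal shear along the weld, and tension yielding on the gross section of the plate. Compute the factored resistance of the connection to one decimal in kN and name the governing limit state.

Weld metal: throat = 0.707×6 = 4.242 mm, L = 2×128 = 256 mm. φR_n = 0.75 × 0.6 × 490 × 4.242 × 256 = 239.5 kN.
Base metal shear (8 mm plate): yield φR_n = 1.0×0.6×300×8×256 = 368.6 kN; rupture φR_n = 0.75×0.6×450×8×256 = 414.7 kN; take 368.6 kN (yield).
Tension yield (gross): A_g = 81×8 = 648 mm². φR_n = 0.90 × 300 × 648 = 175.0 kN.
Governing: min(239.5, 368.6, 175.0) = 175.0 kN → gross-section yield.

175.0 kN (gross-section yield governs)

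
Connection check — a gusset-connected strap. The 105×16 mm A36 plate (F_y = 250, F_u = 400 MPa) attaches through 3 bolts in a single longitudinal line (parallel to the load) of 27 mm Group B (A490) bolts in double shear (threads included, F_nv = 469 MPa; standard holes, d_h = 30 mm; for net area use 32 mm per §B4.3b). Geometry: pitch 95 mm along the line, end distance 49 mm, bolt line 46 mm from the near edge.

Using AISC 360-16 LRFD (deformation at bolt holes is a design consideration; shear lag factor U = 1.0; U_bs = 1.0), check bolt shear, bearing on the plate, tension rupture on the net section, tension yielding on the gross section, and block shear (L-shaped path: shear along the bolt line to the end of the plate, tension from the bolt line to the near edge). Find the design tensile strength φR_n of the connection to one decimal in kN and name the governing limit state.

Bolt shear: A_b = π(27)²/4 = 572.56 mm². φR_n = 0.75 × 469 × 572.56 × 3 × 2 = 1208.4 kN.
Bearing (16 mm plate, F_u = 400 MPa): end bolts L_c = 49 − 30/2 = 34, R_n = min(1.2×34×16×400, 2.4×27×16×400) = 261.12 kN/bolt; interior L_c = 95 − 30 = 65, R_n = 414.72 kN/bolt. φR_n = 0.75 × (1×261.12 + 2×414.72) = 817.9 kN.
Tension rupture (net): A_n = (105 − 1×32)×16 = 1168 mm² (U = 1.0, A_e = A_n). φR_n = 0.75 × 400 × 1168 = 350.4 kN.
Tension yield (gross): A_g = 105×16 = 1680 mm². φR_n = 0.90 × 250 × 1680 = 378.0 kN.
Block shear: shear path 1×[49+2×95] = 1×239 mm, A_gv = 3824, A_nv = 1×(239 − 2.5×32)×16 = 2544 mm²; tension to near edge: (46 − 0.5×32)×16 = 480 mm². R_n = min(0.6×400×2544, 0.6×250×3824) + 1.0×400×480 = min(610.56, 573.6) + 192 = 765.6 kN. φR_n = 0.75 × 765.6 = 574.2 kN.
Governing: min(1208.4, 817.9, 350.4, 378.0, 574.2) = 350.4 kN → net-section rupture.

350.4 kN (net-section rupture governs)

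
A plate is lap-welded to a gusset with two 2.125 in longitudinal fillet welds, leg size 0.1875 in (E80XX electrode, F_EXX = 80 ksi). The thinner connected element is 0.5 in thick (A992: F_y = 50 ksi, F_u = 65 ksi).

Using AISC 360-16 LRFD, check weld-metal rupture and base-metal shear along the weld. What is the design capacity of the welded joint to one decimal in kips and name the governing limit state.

Weld metal: throat = 0.707×0.1875 = 0.13256 in, L = 2×2.125 = 4.25 in. φR_n = 0.75 × 0.6 × 80 × 0.13256 × 4.25 = 20.3 kips.
Base metal shear (0.5 in plate): yield φR_n = 1.0×0.6×50×0.5×4.25 = 63.8 kips; rupture φR_n = 0.75×0.6×65×0.5×4.25 = 62.2 kips; take 62.2 kips (rupture).
Governing: min(20.3, 62.2) = 20.3 kips → weld metal.

20.3 kips (weld metal governs)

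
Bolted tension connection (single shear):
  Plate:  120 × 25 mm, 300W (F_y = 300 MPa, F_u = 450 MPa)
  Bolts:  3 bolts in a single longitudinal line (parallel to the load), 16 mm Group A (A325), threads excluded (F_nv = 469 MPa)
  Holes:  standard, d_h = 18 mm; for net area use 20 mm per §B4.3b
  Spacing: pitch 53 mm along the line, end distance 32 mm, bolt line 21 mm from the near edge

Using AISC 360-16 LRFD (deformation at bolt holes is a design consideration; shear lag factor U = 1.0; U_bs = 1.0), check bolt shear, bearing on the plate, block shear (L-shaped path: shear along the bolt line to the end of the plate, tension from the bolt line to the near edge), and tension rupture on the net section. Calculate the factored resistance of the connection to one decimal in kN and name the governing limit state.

212.2 kN (bolt shear governs)

Bolt shear: A_b = π(16)²/4 = 201.06 mm². φR_n = 0.75 × 469 × 201.06 × 3 × 1 = 212.2 kN.
Bearing (25 mm plate, F_u = 450 MPa): end bolts L_c = 32 − 18/2 = 23, R_n = min(1.2×23×25×450, 2.4×16×25×450) = 310.5 kN/bolt; interior L_c = 53 − 18 = 35, R_n = 432 kN/bolt. φR_n = 0.75 × (1×310.5 + 2×432) = 880.9 kN.
Block shear: shear path 1×[32+2×53] = 1×138 mm, A_gv = 3450, A_nv = 1×(138 − 2.5×20)×25 = 2200 mm²; tension to near edge: (21 − 0.5×20)×25 = 275 mm². R_n = min(0.6×450×2200, 0.6×300×3450) + 1.0×450×275 = min(594, 621) + 123.75 = 717.75 kN. φR_n = 0.75 × 717.75 = 538.3 kN.
Tension rupture (net): A_n = (120 − 1×20)×25 = 2500 mm² (U = 1.0, A_e = A_n). φR_n = 0.75 × 450 × 2500 = 843.8 kN.
Governing: min(212.2, 880.9, 538.3, 843.8) = 212.2 kN → bolt shear.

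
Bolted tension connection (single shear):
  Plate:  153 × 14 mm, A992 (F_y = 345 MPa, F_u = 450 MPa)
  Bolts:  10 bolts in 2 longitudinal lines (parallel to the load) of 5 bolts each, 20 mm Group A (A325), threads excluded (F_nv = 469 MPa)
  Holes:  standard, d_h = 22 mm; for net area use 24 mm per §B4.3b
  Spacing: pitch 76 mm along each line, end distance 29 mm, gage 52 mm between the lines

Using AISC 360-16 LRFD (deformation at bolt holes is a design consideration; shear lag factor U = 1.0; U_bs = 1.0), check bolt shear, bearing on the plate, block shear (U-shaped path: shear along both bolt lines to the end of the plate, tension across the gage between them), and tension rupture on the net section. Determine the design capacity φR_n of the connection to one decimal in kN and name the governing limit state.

496.1 kN (net-section rupture governs)

Bolt shear: A_b = π(20)²/4 = 314.16 mm². φR_n = 0.75 × 469 × 314.16 × 10 × 1 = 1105.1 kN.
Bearing (14 mm plate, F_u = 450 MPa): end bolts L_c = 29 − 22/2 = 18, R_n = min(1.2×18×14×450, 2.4×20×14×450) = 136.08 kN/bolt; interior L_c = 76 − 22 = 54, R_n = 302.4 kN/bolt. φR_n = 0.75 × (2×136.08 + 8×302.4) = 2018.5 kN.
Block shear: shear path 2×[29+4×76] = 2×333 mm, A_gv = 9324, A_nv = 2×(333 − 4.5×24)×14 = 6300 mm²; tension across gage: (52 − 1×24)×14 = 392 mm². R_n = min(0.6×450×6300, 0.6×345×9324) + 1.0×450×392 = min(1701, 1930.1) + 176.4 = 1877.4 kN. φR_n = 0.75 × 1877.4 = 1408.1 kN.
Tension rupture (net): A_n = (153 − 2×24)×14 = 1470 mm² (U = 1.0, A_e = A_n). φR_n = 0.75 × 450 × 1470 = 496.1 kN.
Governing: min(1105.1, 2018.5, 1408.1, 496.1) = 496.1 kN → net-section rupture.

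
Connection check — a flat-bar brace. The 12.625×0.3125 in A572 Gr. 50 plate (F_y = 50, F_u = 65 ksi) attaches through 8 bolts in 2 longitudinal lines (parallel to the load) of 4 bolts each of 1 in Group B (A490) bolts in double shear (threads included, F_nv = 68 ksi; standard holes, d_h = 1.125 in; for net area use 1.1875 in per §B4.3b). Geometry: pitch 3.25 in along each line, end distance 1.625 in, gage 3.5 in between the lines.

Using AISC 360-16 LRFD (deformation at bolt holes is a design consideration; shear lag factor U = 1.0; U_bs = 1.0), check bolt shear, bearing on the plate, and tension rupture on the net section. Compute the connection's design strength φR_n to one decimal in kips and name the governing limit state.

156.2 kips (net-section rupture governs)

Bolt shear: A_b = π(1)²/4 = 0.7854 in². φR_n = 0.75 × 68 × 0.7854 × 8 × 2 = 640.9 kips.
Bearing (0.3125 in plate, F_u = 65 ksi): end bolts L_c = 1.625 − 1.125/2 = 1.0625, R_n = min(1.2×1.0625×0.3125×65, 2.4×1×0.3125×65) = 25.898 kips/bolt; interior L_c = 3.25 − 1.125 = 2.125, R_n = 48.75 kips/bolt. φR_n = 0.75 × (2×25.898 + 6×48.75) = 258.2 kips.
Tension rupture (net): A_n = (12.625 − 2×1.1875)×0.3125 = 3.2031 in² (U = 1.0, A_e = A_n). φR_n = 0.75 × 65 × 3.2031 = 156.2 kips.
Governing: min(640.9, 258.2, 156.2) = 156.2 kips → net-section rupture.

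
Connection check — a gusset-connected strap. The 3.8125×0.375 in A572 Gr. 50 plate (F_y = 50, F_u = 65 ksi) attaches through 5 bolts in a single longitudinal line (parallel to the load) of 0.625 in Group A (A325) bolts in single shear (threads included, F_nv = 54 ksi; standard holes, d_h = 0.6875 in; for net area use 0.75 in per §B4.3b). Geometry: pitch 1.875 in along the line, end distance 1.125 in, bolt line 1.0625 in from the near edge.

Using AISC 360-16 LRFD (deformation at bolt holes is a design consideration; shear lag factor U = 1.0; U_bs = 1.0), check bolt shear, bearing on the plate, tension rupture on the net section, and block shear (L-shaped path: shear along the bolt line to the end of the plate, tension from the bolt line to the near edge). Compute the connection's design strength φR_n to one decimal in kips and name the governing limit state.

56.0 kips (net-section rupture governs)

Bolt shear: A_b = π(0.625)²/4 = 0.3068 in². φR_n = 0.75 × 54 × 0.3068 × 5 × 1 = 62.1 kips.
Bearing (0.375 in plate, F_u = 65 ksi): end bolts L_c = 1.125 − 0.6875/2 = 0.78125, R_n = min(1.2×0.78125×0.375×65, 2.4×0.625×0.375×65) = 22.852 kips/bolt; interior L_c = 1.875 − 0.6875 = 1.1875, R_n = 34.734 kips/bolt. φR_n = 0.75 × (1×22.852 + 4×34.734) = 121.3 kips.
Tension rupture (net): A_n = (3.8125 − 1×0.75)×0.375 = 1.1484 in² (U = 1.0, A_e = A_n). φR_n = 0.75 × 65 × 1.1484 = 56.0 kips.
Block shear: shear path 1×[1.125+4×1.875] = 1×8.625 in, A_gv = 3.2344, A_nv = 1×(8.625 − 4.5×0.75)×0.375 = 1.9688 in²; tension to near edge: (1.0625 − 0.5×0.75)×0.375 = 0.25781 in². R_n = min(0.6×65×1.9688, 0.6×50×3.2344) + 1.0×65×0.25781 = min(76.783, 97.032) + 16.758 = 93.541 kips. φR_n = 0.75 × 93.541 = 70.2 kips.
Governing: min(62.1, 121.3, 56.0, 70.2) = 56.0 kips → net-section rupture.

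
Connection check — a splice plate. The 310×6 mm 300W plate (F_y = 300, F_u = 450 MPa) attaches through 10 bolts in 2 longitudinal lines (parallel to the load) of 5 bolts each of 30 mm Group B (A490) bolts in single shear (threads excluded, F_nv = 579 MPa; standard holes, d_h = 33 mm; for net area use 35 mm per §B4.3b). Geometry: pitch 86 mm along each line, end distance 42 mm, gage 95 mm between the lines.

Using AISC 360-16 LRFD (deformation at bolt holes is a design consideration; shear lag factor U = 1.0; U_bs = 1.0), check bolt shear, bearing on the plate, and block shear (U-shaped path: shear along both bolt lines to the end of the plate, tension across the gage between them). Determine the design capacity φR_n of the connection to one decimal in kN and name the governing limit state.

676.8 kN (block shear governs)

Bolt shear: A_b = π(30)²/4 = 706.86 mm². φR_n = 0.75 × 579 × 706.86 × 10 × 1 = 3069.5 kN.
Bearing (6 mm plate, F_u = 450 MPa): end bolts L_c = 42 − 33/2 = 25.5, R_n = min(1.2×25.5×6×450, 2.4×30×6×450) = 82.62 kN/bolt; interior L_c = 86 − 33 = 53, R_n = 171.72 kN/bolt. φR_n = 0.75 × (2×82.62 + 8×171.72) = 1154.3 kN.
Block shear: shear path 2×[42+4×86] = 2×386 mm, A_gv = 4632, A_nv = 2×(386 − 4.5×35)×6 = 2742 mm²; tension across gage: (95 − 1×35)×6 = 360 mm². R_n = min(0.6×450×2742, 0.6×300×4632) + 1.0×450×360 = min(740.34, 833.76) + 162 = 902.34 kN. φR_n = 0.75 × 902.34 = 676.8 kN.
Governing: min(3069.5, 1154.3, 676.8) = 676.8 kN → block shear.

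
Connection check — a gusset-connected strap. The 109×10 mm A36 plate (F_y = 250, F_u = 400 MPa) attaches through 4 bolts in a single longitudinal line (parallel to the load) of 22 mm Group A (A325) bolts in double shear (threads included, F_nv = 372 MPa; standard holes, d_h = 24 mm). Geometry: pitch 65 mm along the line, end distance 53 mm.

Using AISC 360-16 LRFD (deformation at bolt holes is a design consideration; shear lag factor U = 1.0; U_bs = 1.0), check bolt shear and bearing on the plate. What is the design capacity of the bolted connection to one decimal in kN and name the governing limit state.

Bolt shear: A_b = π(22)²/4 = 380.13 mm². φR_n = 0.75 × 372 × 380.13 × 4 × 2 = 848.5 kN.
Bearing (10 mm plate, F_u = 400 MPa): end bolts L_c = 53 − 24/2 = 41, R_n = min(1.2×41×10×400, 2.4×22×10×400) = 196.8 kN/bolt; interior L_c = 65 − 24 = 41, R_n = 196.8 kN/bolt. φR_n = 0.75 × (1×196.8 + 3×196.8) = 590.4 kN.
Governing: min(848.5, 590.4) = 590.4 kN → bearing.

590.4 kN (bearing governs)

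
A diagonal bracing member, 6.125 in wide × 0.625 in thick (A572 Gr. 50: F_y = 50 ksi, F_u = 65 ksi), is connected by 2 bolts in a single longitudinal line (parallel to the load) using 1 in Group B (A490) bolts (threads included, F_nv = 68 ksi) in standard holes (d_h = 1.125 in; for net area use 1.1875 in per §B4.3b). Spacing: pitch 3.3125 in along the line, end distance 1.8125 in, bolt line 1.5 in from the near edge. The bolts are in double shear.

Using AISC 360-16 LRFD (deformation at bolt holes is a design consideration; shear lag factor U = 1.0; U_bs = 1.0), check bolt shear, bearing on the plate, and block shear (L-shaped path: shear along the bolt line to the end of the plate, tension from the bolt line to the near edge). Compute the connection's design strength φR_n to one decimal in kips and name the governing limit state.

88.7 kips (block shear governs)

Bolt shear: A_b = π(1)²/4 = 0.7854 in². φR_n = 0.75 × 68 × 0.7854 × 2 × 2 = 160.2 kips.
Bearing (0.625 in plate, F_u = 65 ksi): end bolts L_c = 1.8125 − 1.125/2 = 1.25, R_n = min(1.2×1.25×0.625×65, 2.4×1×0.625×65) = 60.938 kips/bolt; interior L_c = 3.3125 − 1.125 = 2.1875, R_n = 97.5 kips/bolt. φR_n = 0.75 × (1×60.938 + 1×97.5) = 118.8 kips.
Block shear: shear path 1×[1.8125+1×3.3125] = 1×5.125 in, A_gv = 3.2031, A_nv = 1×(5.125 − 1.5×1.1875)×0.625 = 2.0898 in²; tension to near edge: (1.5 − 0.5×1.1875)×0.625 = 0.56641 in². R_n = min(0.6×65×2.0898, 0.6×50×3.2031) + 1.0×65×0.56641 = min(81.502, 96.093) + 36.817 = 118.32 kips. φR_n = 0.75 × 118.32 = 88.7 kips.
Governing: min(160.2, 118.8, 88.7) = 88.7 kips → block shear.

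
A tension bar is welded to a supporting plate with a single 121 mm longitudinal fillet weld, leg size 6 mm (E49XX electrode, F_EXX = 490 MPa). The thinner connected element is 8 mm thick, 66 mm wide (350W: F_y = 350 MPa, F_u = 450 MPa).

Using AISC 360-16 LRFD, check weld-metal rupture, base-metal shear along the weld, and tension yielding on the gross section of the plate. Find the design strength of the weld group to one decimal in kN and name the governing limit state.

113.2 kN (weld metal governs)

Weld metal: throat = 0.707×6 = 4.242 mm, L = 121 mm. φR_n = 0.75 × 0.6 × 490 × 4.242 × 121 = 113.2 kN.
Base metal shear (8 mm plate): yield φR_n = 1.0×0.6×350×8×121 = 203.3 kN; rupture φR_n = 0.75×0.6×450×8×121 = 196.0 kN; take 196.0 kN (rupture).
Tension yield (gross): A_g = 66×8 = 528 mm². φR_n = 0.90 × 350 × 528 = 166.3 kN.
Governing: min(113.2, 196.0, 166.3) = 113.2 kN → weld metal.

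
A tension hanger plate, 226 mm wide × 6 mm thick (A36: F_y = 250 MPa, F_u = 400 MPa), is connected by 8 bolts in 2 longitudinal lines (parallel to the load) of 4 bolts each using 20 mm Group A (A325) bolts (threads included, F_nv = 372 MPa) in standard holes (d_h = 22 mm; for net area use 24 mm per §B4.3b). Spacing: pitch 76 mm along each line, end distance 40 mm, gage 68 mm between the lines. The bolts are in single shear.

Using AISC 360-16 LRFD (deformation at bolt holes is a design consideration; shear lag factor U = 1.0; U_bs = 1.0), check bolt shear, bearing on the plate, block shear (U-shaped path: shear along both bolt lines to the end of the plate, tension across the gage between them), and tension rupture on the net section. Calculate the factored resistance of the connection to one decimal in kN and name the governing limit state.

Bolt shear: A_b = π(20)²/4 = 314.16 mm². φR_n = 0.75 × 372 × 314.16 × 8 × 1 = 701.2 kN.
Bearing (6 mm plate, F_u = 400 MPa): end bolts L_c = 40 − 22/2 = 29, R_n = min(1.2×29×6×400, 2.4×20×6×400) = 83.52 kN/bolt; interior L_c = 76 − 22 = 54, R_n = 115.2 kN/bolt. φR_n = 0.75 × (2×83.52 + 6×115.2) = 643.7 kN.
Block shear: shear path 2×[40+3×76] = 2×268 mm, A_gv = 3216, A_nv = 2×(268 − 3.5×24)×6 = 2208 mm²; tension across gage: (68 − 1×24)×6 = 264 mm². R_n = min(0.6×400×2208, 0.6×250×3216) + 1.0×400×264 = min(529.92, 482.4) + 105.6 = 588 kN. φR_n = 0.75 × 588 = 441.0 kN.
Tension rupture (net): A_n = (226 − 2×24)×6 = 1068 mm² (U = 1.0, A_e = A_n). φR_n = 0.75 × 400 × 1068 = 320.4 kN.
Governing: min(701.2, 643.7, 441.0, 320.4) = 320.4 kN → net-section rupture.

320.4 kN (net-section rupture governs)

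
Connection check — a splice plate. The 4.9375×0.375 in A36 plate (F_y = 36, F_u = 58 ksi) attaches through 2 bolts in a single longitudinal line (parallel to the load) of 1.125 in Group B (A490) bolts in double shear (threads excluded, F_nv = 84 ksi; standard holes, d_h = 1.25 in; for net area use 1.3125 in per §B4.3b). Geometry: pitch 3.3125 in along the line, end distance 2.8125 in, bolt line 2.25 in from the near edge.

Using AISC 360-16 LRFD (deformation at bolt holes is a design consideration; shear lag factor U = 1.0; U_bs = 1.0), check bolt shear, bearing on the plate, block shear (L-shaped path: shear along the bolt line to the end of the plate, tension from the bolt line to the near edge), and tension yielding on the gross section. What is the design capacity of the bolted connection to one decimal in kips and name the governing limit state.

Bolt shear: A_b = π(1.125)²/4 = 0.99402 in². φR_n = 0.75 × 84 × 0.99402 × 2 × 2 = 250.5 kips.
Bearing (0.375 in plate, F_u = 58 ksi): end bolts L_c = 2.8125 − 1.25/2 = 2.1875, R_n = min(1.2×2.1875×0.375×58, 2.4×1.125×0.375×58) = 57.094 kips/bolt; interior L_c = 3.3125 − 1.25 = 2.0625, R_n = 53.831 kips/bolt. φR_n = 0.75 × (1×57.094 + 1×53.831) = 83.2 kips.
Block shear: shear path 1×[2.8125+1×3.3125] = 1×6.125 in, A_gv = 2.2969, A_nv = 1×(6.125 − 1.5×1.3125)×0.375 = 1.5586 in²; tension to near edge: (2.25 − 0.5×1.3125)×0.375 = 0.59766 in². R_n = min(0.6×58×1.5586, 0.6×36×2.2969) + 1.0×58×0.59766 = min(54.239, 49.613) + 34.664 = 84.277 kips. φR_n = 0.75 × 84.277 = 63.2 kips.
Tension yield (gross): A_g = 4.9375×0.375 = 1.8516 in². φR_n = 0.90 × 36 × 1.8516 = 60.0 kips.
Governing: min(250.5, 83.2, 63.2, 60.0) = 60.0 kips → gross-section yield.

60.0 kips (gross-section yield governs)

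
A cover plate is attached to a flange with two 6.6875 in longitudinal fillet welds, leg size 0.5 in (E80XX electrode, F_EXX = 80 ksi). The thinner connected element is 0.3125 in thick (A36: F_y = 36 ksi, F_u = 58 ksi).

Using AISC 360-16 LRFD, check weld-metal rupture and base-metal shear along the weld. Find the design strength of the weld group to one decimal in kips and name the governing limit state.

90.3 kips (base-metal shear governs)

Weld metal: throat = 0.707×0.5 = 0.3535 in, L = 2×6.6875 = 13.375 in. φR_n = 0.75 × 0.6 × 80 × 0.3535 × 13.375 = 170.2 kips.
Base metal shear (0.3125 in plate): yield φR_n = 1.0×0.6×36×0.3125×13.375 = 90.3 kips; rupture φR_n = 0.75×0.6×58×0.3125×13.375 = 109.1 kips; take 90.3 kips (yield).
Governing: min(170.2, 90.3) = 90.3 kips → base-metal shear.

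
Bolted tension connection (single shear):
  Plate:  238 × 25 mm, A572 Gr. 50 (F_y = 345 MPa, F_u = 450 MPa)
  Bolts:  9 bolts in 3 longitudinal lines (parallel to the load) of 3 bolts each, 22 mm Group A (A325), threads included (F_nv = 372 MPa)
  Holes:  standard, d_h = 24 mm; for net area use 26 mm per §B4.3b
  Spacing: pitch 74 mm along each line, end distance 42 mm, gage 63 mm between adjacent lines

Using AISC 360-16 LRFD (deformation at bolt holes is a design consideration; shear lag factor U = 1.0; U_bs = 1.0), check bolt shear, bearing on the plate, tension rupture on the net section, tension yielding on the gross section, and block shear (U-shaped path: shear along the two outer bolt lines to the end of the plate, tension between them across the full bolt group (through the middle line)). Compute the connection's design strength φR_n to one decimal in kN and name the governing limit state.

954.5 kN (bolt shear governs)

Bolt shear: A_b = π(22)²/4 = 380.13 mm². φR_n = 0.75 × 372 × 380.13 × 9 × 1 = 954.5 kN.
Bearing (25 mm plate, F_u = 450 MPa): end bolts L_c = 42 − 24/2 = 30, R_n = min(1.2×30×25×450, 2.4×22×25×450) = 405 kN/bolt; interior L_c = 74 − 24 = 50, R_n = 594 kN/bolt. φR_n = 0.75 × (3×405 + 6×594) = 3584.3 kN.
Tension rupture (net): A_n = (238 − 3×26)×25 = 4000 mm² (U = 1.0, A_e = A_n). φR_n = 0.75 × 450 × 4000 = 1350.0 kN.
Tension yield (gross): A_g = 238×25 = 5950 mm². φR_n = 0.90 × 345 × 5950 = 1847.5 kN.
Block shear: shear path 2×[42+2×74] = 2×190 mm, A_gv = 9500, A_nv = 2×(190 − 2.5×26)×25 = 6250 mm²; tension across gage: (126 − 2×26)×25 = 1850 mm². R_n = min(0.6×450×6250, 0.6×345×9500) + 1.0×450×1850 = min(1687.5, 1966.5) + 832.5 = 2520 kN. φR_n = 0.75 × 2520 = 1890.0 kN.
Governing: min(954.5, 3584.3, 1350.0, 1847.5, 1890.0) = 954.5 kN → bolt shear.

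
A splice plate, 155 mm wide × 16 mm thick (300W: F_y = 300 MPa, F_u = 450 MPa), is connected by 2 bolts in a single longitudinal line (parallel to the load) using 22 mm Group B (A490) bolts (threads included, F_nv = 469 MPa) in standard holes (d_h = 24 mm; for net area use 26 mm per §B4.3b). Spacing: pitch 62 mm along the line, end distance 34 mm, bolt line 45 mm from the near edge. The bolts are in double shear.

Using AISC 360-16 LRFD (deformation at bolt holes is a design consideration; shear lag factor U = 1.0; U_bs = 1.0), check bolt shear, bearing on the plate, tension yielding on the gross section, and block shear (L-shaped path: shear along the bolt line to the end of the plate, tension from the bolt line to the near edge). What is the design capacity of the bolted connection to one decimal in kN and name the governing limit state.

357.5 kN (block shear governs)

Bolt shear: A_b = π(22)²/4 = 380.13 mm². φR_n = 0.75 × 469 × 380.13 × 2 × 2 = 534.8 kN.
Bearing (16 mm plate, F_u = 450 MPa): end bolts L_c = 34 − 24/2 = 22, R_n = min(1.2×22×16×450, 2.4×22×16×450) = 190.08 kN/bolt; interior L_c = 62 − 24 = 38, R_n = 328.32 kN/bolt. φR_n = 0.75 × (1×190.08 + 1×328.32) = 388.8 kN.
Tension yield (gross): A_g = 155×16 = 2480 mm². φR_n = 0.90 × 300 × 2480 = 669.6 kN.
Block shear: shear path 1×[34+1×62] = 1×96 mm, A_gv = 1536, A_nv = 1×(96 − 1.5×26)×16 = 912 mm²; tension to near edge: (45 − 0.5×26)×16 = 512 mm². R_n = min(0.6×450×912, 0.6×300×1536) + 1.0×450×512 = min(246.24, 276.48) + 230.4 = 476.64 kN. φR_n = 0.75 × 476.64 = 357.5 kN.
Governing: min(534.8, 388.8, 669.6, 357.5) = 357.5 kN → block shear.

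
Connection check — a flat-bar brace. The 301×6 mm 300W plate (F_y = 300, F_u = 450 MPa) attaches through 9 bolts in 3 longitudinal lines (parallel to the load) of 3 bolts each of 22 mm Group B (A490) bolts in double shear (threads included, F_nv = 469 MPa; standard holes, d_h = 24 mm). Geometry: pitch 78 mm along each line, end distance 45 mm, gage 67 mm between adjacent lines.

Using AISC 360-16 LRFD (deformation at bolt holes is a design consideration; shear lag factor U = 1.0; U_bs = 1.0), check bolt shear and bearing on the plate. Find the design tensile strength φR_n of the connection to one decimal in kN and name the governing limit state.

Bolt shear: A_b = π(22)²/4 = 380.13 mm². φR_n = 0.75 × 469 × 380.13 × 9 × 2 = 2406.8 kN.
Bearing (6 mm plate, F_u = 450 MPa): end bolts L_c = 45 − 24/2 = 33, R_n = min(1.2×33×6×450, 2.4×22×6×450) = 106.92 kN/bolt; interior L_c = 78 − 24 = 54, R_n = 142.56 kN/bolt. φR_n = 0.75 × (3×106.92 + 6×142.56) = 882.1 kN.
Governing: min(2406.8, 882.1) = 882.1 kN → bearing.

882.1 kN (bearing governs)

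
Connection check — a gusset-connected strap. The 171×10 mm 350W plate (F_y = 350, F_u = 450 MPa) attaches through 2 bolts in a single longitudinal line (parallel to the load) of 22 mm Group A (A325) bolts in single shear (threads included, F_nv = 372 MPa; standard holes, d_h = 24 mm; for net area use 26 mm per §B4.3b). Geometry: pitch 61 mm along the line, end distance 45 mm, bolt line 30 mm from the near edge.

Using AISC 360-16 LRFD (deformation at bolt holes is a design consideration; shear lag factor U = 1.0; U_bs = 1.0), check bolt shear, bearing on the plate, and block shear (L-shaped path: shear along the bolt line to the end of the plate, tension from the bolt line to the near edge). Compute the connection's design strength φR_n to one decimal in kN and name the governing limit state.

Bolt shear: A_b = π(22)²/4 = 380.13 mm². φR_n = 0.75 × 372 × 380.13 × 2 × 1 = 212.1 kN.
Bearing (10 mm plate, F_u = 450 MPa): end bolts L_c = 45 − 24/2 = 33, R_n = min(1.2×33×10×450, 2.4×22×10×450) = 178.2 kN/bolt; interior L_c = 61 − 24 = 37, R_n = 199.8 kN/bolt. φR_n = 0.75 × (1×178.2 + 1×199.8) = 283.5 kN.
Block shear: shear path 1×[45+1×61] = 1×106 mm, A_gv = 1060, A_nv = 1×(106 − 1.5×26)×10 = 670 mm²; tension to near edge: (30 − 0.5×26)×10 = 170 mm². R_n = min(0.6×450×670, 0.6×350×1060) + 1.0×450×170 = min(180.9, 222.6) + 76.5 = 257.4 kN. φR_n = 0.75 × 257.4 = 193.1 kN.
Governing: min(212.1, 283.5, 193.1) = 193.1 kN → block shear.

193.1 kN (block shear governs)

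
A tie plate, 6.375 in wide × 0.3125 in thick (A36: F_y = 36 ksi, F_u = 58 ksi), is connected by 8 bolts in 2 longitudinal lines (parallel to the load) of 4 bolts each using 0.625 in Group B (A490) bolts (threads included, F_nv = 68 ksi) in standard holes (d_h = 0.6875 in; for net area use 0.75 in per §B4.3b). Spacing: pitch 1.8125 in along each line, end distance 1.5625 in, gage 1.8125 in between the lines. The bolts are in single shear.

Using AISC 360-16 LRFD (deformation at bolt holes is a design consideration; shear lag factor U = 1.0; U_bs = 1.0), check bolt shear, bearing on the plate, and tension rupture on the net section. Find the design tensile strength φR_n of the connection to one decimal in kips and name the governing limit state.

Bolt shear: A_b = π(0.625)²/4 = 0.3068 in². φR_n = 0.75 × 68 × 0.3068 × 8 × 1 = 125.2 kips.
Bearing (0.3125 in plate, F_u = 58 ksi): end bolts L_c = 1.5625 − 0.6875/2 = 1.21875, R_n = min(1.2×1.21875×0.3125×58, 2.4×0.625×0.3125×58) = 26.508 kips/bolt; interior L_c = 1.8125 − 0.6875 = 1.125, R_n = 24.469 kips/bolt. φR_n = 0.75 × (2×26.508 + 6×24.469) = 149.9 kips.
Tension rupture (net): A_n = (6.375 − 2×0.75)×0.3125 = 1.5234 in² (U = 1.0, A_e = A_n). φR_n = 0.75 × 58 × 1.5234 = 66.3 kips.
Governing: min(125.2, 149.9, 66.3) = 66.3 kips → net-section rupture.

66.3 kips (net-section rupture governs)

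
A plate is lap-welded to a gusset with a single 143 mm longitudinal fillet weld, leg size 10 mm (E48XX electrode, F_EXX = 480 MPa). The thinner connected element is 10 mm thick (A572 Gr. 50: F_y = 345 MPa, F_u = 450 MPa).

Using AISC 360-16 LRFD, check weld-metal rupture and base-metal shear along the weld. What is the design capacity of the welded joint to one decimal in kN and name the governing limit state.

218.4 kN (weld metal governs)

Weld metal: throat = 0.707×10 = 7.07 mm, L = 143 mm. φR_n = 0.75 × 0.6 × 480 × 7.07 × 143 = 218.4 kN.
Base metal shear (10 mm plate): yield φR_n = 1.0×0.6×345×10×143 = 296.0 kN; rupture φR_n = 0.75×0.6×450×10×143 = 289.6 kN; take 289.6 kN (rupture).
Governing: min(218.4, 289.6) = 218.4 kN → weld metal.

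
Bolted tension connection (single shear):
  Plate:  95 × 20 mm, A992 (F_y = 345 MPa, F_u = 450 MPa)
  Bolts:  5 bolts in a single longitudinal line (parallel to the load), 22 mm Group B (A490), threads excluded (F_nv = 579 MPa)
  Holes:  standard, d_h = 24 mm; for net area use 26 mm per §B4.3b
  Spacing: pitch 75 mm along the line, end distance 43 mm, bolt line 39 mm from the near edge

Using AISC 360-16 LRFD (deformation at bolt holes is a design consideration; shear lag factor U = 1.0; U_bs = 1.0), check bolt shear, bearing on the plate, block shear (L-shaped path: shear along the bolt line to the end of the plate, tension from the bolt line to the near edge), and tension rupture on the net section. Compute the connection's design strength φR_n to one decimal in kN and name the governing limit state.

465.8 kN (net-section rupture governs)

Bolt shear: A_b = π(22)²/4 = 380.13 mm². φR_n = 0.75 × 579 × 380.13 × 5 × 1 = 825.4 kN.
Bearing (20 mm plate, F_u = 450 MPa): end bolts L_c = 43 − 24/2 = 31, R_n = min(1.2×31×20×450, 2.4×22×20×450) = 334.8 kN/bolt; interior L_c = 75 − 24 = 51, R_n = 475.2 kN/bolt. φR_n = 0.75 × (1×334.8 + 4×475.2) = 1676.7 kN.
Block shear: shear path 1×[43+4×75] = 1×343 mm, A_gv = 6860, A_nv = 1×(343 − 4.5×26)×20 = 4520 mm²; tension to near edge: (39 − 0.5×26)×20 = 520 mm². R_n = min(0.6×450×4520, 0.6×345×6860) + 1.0×450×520 = min(1220.4, 1420) + 234 = 1454.4 kN. φR_n = 0.75 × 1454.4 = 1090.8 kN.
Tension rupture (net): A_n = (95 − 1×26)×20 = 1380 mm² (U = 1.0, A_e = A_n). φR_n = 0.75 × 450 × 1380 = 465.8 kN.
Governing: min(825.4, 1676.7, 1090.8, 465.8) = 465.8 kN → net-section rupture.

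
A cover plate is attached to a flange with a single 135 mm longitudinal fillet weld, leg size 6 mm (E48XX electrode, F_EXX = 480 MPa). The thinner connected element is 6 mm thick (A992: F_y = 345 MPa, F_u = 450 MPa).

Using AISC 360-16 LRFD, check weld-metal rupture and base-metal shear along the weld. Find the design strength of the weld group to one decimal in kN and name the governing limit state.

Weld metal: throat = 0.707×6 = 4.242 mm, L = 135 mm. φR_n = 0.75 × 0.6 × 480 × 4.242 × 135 = 123.7 kN.
Base metal shear (6 mm plate): yield φR_n = 1.0×0.6×345×6×135 = 167.7 kN; rupture φR_n = 0.75×0.6×450×6×135 = 164.0 kN; take 164.0 kN (rupture).
Governing: min(123.7, 164.0) = 123.7 kN → weld metal.

123.7 kN (weld metal governs)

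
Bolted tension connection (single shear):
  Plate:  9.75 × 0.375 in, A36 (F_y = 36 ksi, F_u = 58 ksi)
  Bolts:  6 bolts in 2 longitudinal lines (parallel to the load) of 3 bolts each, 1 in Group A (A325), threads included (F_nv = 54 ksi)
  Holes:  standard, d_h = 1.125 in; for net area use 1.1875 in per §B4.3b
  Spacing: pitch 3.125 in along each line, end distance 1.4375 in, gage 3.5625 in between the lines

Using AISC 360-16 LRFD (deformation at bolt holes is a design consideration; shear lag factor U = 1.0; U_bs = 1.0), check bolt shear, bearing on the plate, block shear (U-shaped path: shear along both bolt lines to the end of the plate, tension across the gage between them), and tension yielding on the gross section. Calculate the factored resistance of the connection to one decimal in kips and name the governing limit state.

118.5 kips (gross-section yield governs)

Bolt shear: A_b = π(1)²/4 = 0.7854 in². φR_n = 0.75 × 54 × 0.7854 × 6 × 1 = 190.9 kips.
Bearing (0.375 in plate, F_u = 58 ksi): end bolts L_c = 1.4375 − 1.125/2 = 0.875, R_n = min(1.2×0.875×0.375×58, 2.4×1×0.375×58) = 22.838 kips/bolt; interior L_c = 3.125 − 1.125 = 2, R_n = 52.2 kips/bolt. φR_n = 0.75 × (2×22.838 + 4×52.2) = 190.9 kips.
Block shear: shear path 2×[1.4375+2×3.125] = 2×7.6875 in, A_gv = 5.7656, A_nv = 2×(7.6875 − 2.5×1.1875)×0.375 = 3.5391 in²; tension across gage: (3.5625 − 1×1.1875)×0.375 = 0.89063 in². R_n = min(0.6×58×3.5391, 0.6×36×5.7656) + 1.0×58×0.89063 = min(123.16, 124.54) + 51.657 = 174.82 kips. φR_n = 0.75 × 174.82 = 131.1 kips.
Tension yield (gross): A_g = 9.75×0.375 = 3.6563 in². φR_n = 0.90 × 36 × 3.6563 = 118.5 kips.
Governing: min(190.9, 190.9, 131.1, 118.5) = 118.5 kips → gross-section yield.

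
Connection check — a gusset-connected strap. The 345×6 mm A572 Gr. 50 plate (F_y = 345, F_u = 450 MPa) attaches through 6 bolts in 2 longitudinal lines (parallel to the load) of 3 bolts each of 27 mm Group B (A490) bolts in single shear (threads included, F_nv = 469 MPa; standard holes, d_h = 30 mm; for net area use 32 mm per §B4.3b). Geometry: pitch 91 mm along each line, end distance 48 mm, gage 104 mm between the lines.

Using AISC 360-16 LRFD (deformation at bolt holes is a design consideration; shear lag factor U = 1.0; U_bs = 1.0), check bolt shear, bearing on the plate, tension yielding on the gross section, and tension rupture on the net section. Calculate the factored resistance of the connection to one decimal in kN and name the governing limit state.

569.0 kN (net-section rupture governs)

Bolt shear: A_b = π(27)²/4 = 572.56 mm². φR_n = 0.75 × 469 × 572.56 × 6 × 1 = 1208.4 kN.
Bearing (6 mm plate, F_u = 450 MPa): end bolts L_c = 48 − 30/2 = 33, R_n = min(1.2×33×6×450, 2.4×27×6×450) = 106.92 kN/bolt; interior L_c = 91 − 30 = 61, R_n = 174.96 kN/bolt. φR_n = 0.75 × (2×106.92 + 4×174.96) = 685.3 kN.
Tension yield (gross): A_g = 345×6 = 2070 mm². φR_n = 0.90 × 345 × 2070 = 642.7 kN.
Tension rupture (net): A_n = (345 − 2×32)×6 = 1686 mm² (U = 1.0, A_e = A_n). φR_n = 0.75 × 450 × 1686 = 569.0 kN.
Governing: min(1208.4, 685.3, 642.7, 569.0) = 569.0 kN → net-section rupture.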